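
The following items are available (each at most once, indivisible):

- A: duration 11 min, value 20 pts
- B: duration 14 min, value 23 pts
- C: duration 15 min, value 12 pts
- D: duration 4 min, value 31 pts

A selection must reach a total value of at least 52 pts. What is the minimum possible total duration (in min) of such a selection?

18

Subsets with value ≥ 52, sorted by total duration:
- B+D: duration 18, value 54
- A+B+D: duration 29, value 74
- A+C+D: duration 30, value 63
Minimum duration: 18 min.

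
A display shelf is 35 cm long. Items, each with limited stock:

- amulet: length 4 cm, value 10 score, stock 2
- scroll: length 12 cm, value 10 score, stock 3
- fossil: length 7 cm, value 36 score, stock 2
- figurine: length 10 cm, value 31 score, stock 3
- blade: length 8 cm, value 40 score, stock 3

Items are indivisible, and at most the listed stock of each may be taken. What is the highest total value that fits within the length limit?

Top feasible selections:
- 1×amulet + 1×fossil + 3×blade: length 35, value 166
- 1×amulet + 2×fossil + 2×blade: length 34, value 162
- 1×fossil + 3×blade: length 31, value 156
- 2×fossil + 2×blade: length 30, value 152
Best: 166 score.

166 score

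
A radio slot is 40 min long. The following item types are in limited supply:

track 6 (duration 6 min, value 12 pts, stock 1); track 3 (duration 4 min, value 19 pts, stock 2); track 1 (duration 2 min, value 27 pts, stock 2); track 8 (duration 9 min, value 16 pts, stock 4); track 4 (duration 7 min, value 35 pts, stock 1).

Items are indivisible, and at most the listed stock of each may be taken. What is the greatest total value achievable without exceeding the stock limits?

Top feasible selections:
- 2×track 3 + 2×track 1 + 2×track 8 + 1×track 4: duration 37, value 159
- 1×track 6 + 2×track 3 + 2×track 1 + 1×track 8 + 1×track 4: duration 34, value 155
Best: 159 pts.

159 pts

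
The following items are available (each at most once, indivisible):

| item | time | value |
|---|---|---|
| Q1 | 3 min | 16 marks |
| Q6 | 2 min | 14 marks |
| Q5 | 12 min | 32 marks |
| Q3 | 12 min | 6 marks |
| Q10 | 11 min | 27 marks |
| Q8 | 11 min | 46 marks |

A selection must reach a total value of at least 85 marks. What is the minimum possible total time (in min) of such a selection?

24

Subsets with value ≥ 85, sorted by total time:
- Q6+Q10+Q8: time 24, value 87
- Q6+Q5+Q8: time 25, value 92
Minimum time: 24 min.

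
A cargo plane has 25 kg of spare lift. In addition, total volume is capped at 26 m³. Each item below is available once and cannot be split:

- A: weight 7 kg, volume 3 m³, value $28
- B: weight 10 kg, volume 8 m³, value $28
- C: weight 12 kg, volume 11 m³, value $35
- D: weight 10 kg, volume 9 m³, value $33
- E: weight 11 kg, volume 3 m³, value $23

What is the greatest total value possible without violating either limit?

Feasible sets respecting both limits:
- C+D: weight 22, volume 20, value 68
- A+C: weight 19, volume 14, value 63
- B+C: weight 22, volume 19, value 63
Best: $68.

$68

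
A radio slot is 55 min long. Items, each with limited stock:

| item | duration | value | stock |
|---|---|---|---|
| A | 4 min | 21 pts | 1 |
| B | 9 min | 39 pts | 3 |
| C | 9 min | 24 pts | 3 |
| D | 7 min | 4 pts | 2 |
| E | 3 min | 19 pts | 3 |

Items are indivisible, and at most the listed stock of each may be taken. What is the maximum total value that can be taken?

224 pts

Best selections within duration 55 and stock limits:
- 1×A + 3×B + 2×C + 2×E: duration 55, value 224
- 3×B + 2×C + 3×E: duration 54, value 222
- 1×A + 3×B + 1×C + 3×E: duration 49, value 219
- 1×A + 2×B + 3×C + 2×E: duration 55, value 209
Best: 224 pts.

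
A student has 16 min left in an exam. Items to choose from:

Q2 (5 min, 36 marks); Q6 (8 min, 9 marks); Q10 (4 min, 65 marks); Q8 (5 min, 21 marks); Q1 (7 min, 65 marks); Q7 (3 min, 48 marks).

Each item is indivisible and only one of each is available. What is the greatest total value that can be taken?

178 marks

Check high-value combinations within 16 min:
- Q10+Q1+Q7: time 4+7+3=14, value 65+65+48=178
- Q2+Q10+Q1: time 5+4+7=16, value 36+65+65=166
- Q10+Q8+Q1: time 4+5+7=16, value 65+21+65=151
Best: 178 marks.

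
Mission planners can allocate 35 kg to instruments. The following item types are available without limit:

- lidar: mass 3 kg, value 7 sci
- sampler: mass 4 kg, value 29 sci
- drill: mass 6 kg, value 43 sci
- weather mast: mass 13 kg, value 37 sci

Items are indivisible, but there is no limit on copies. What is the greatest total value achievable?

246 sci

Best value-per-unit is sampler at 29/4; filling with it alone gives 8×29 = 232.
Optimal mix: 7×sampler + 1×drill → mass 34, value 246.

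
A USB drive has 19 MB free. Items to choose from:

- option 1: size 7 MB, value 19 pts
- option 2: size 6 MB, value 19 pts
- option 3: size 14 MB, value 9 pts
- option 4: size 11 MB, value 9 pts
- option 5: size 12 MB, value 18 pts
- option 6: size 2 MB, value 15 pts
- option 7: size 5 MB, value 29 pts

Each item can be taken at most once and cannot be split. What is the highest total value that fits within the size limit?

67 pts

Check high-value combinations within 19 MB:
- option 1+option 2+option 7: size 7+6+5=18, value 19+19+29=67
- option 2+option 6+option 7: size 6+2+5=13, value 19+15+29=63
- option 1+option 6+option 7: size 7+2+5=14, value 19+15+29=63
- option 5+option 6+option 7: size 12+2+5=19, value 18+15+29=62
- option 1+option 2+option 6: size 7+6+2=15, value 19+19+15=53
Best: 67 pts.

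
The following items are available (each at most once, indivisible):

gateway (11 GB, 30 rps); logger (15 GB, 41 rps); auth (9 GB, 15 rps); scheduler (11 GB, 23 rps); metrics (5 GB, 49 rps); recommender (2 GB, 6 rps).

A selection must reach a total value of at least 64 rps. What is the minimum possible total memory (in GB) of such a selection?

Subsets with value ≥ 64, sorted by total memory:
- auth+metrics: memory 14, value 64
- gateway+metrics: memory 16, value 79
- scheduler+metrics: memory 16, value 72
Minimum memory: 14 GB.

14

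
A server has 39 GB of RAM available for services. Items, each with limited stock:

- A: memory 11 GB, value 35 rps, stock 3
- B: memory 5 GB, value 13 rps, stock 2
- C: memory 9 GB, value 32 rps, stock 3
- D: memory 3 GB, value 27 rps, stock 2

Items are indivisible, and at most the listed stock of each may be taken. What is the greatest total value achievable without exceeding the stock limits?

163 rps

Top feasible selections:
- 1×B + 3×C + 2×D: memory 38, value 163
- 3×A + 2×D: memory 39, value 159
- 2×A + 1×C + 2×D: memory 37, value 156
Best: 163 rps.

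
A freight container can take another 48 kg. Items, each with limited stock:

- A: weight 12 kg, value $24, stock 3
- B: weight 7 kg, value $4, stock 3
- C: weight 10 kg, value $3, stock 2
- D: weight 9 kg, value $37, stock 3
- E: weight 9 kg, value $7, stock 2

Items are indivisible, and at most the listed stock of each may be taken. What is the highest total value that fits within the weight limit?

$142

Best selections within weight 48 and stock limits:
- 1×A + 3×D + 1×E: weight 48, value 142
- 1×A + 1×B + 3×D: weight 46, value 139
- 1×A + 3×D: weight 39, value 135
- 3×D + 2×E: weight 45, value 125
Best: $142.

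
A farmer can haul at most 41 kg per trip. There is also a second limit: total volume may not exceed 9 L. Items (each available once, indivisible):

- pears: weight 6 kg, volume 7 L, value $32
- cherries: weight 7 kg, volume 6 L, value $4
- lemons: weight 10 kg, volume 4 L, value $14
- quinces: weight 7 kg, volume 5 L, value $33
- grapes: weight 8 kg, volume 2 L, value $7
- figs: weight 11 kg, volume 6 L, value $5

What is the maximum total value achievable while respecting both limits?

$47

Feasible sets respecting both limits:
- lemons+quinces: weight 17, volume 9, value 47
- quinces+grapes: weight 15, volume 7, value 40
- pears+grapes: weight 14, volume 9, value 39
Best: $47.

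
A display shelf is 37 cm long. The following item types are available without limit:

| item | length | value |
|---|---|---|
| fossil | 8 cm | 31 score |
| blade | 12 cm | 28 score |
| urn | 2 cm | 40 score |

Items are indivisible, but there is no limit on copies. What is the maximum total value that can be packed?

720 score

Best value-per-unit is urn at 40/2, and filling with it alone uses length 18×2=36. No mix of the others beats 18×40 = 720.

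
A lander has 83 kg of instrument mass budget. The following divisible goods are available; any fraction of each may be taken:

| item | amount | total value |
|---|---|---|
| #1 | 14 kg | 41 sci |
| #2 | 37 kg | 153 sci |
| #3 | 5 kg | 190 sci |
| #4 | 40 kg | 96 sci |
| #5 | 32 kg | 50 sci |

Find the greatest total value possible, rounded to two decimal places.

448.80

Take in order of value per unit:
- #3 (190/5 per unit): all 5 → value 190, running total 190.00
- #2 (153/37 per unit): all 37 → value 153, running total 343.00
- #1 (41/14 per unit): all 14 → value 41, running total 384.00
- #4 (96/40 per unit): 27 of 40 → value 27×96/40 = 64.8000, running total 448.80
Total 448.80.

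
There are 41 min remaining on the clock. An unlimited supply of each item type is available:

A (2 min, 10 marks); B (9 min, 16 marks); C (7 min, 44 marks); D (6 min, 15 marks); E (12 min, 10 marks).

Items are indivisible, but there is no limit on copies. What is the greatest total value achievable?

250 marks

Best value-per-unit is C at 44/7; filling with it alone gives 5×44 = 220.
Optimal mix: 3×A + 5×C → time 41, value 250.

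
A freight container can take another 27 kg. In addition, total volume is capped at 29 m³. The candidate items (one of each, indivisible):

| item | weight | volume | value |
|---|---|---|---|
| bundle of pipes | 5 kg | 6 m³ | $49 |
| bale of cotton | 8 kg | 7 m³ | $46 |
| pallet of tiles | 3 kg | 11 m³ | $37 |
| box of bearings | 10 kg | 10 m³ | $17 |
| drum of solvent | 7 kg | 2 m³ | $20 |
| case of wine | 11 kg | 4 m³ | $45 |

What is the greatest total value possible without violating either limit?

Feasible sets respecting both limits:
- bundle of pipes+bale of cotton+pallet of tiles+case of wine: weight 27, volume 28, value 177
- bundle of pipes+bale of cotton+pallet of tiles+drum of solvent: weight 23, volume 26, value 152
- bundle of pipes+pallet of tiles+drum of solvent+case of wine: weight 26, volume 23, value 151
- bundle of pipes+bale of cotton+case of wine: weight 24, volume 17, value 140
Best: $177.

$177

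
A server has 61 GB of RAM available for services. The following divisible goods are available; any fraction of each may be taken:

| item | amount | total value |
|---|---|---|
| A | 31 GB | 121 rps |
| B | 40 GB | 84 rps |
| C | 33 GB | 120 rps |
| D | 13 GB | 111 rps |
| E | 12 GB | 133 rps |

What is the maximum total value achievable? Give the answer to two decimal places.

Take in order of value per unit:
- E (133/12 per unit): all 12 → value 133, running total 133.00
- D (111/13 per unit): all 13 → value 111, running total 244.00
- A (121/31 per unit): all 31 → value 121, running total 365.00
- C (120/33 per unit): 5 of 33 → value 5×120/33 = 18.1818, running total 383.18
Total 383.18.

383.18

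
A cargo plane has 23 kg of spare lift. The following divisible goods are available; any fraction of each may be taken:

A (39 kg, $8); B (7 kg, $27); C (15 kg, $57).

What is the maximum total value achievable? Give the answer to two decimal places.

Take in order of value per unit:
- B (27/7 per unit): all 7 → value 27, running total 27.00
- C (57/15 per unit): all 15 → value 57, running total 84.00
- A (8/39 per unit): 1 of 39 → value 1×8/39 = 0.2051, running total 84.21
Total 84.21.

84.21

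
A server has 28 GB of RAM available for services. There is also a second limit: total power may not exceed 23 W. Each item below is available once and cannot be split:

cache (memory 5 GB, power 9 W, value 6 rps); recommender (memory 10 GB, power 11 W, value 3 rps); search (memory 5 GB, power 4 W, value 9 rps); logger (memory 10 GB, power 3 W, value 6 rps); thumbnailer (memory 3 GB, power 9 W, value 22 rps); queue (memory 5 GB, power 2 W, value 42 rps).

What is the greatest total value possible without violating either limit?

79 rps

Feasible sets respecting both limits:
- search+logger+thumbnailer+queue: memory 23, power 18, value 79
- cache+logger+thumbnailer+queue: memory 23, power 23, value 76
- search+thumbnailer+queue: memory 13, power 15, value 73
- cache+thumbnailer+queue: memory 13, power 20, value 70
Best: 79 rps.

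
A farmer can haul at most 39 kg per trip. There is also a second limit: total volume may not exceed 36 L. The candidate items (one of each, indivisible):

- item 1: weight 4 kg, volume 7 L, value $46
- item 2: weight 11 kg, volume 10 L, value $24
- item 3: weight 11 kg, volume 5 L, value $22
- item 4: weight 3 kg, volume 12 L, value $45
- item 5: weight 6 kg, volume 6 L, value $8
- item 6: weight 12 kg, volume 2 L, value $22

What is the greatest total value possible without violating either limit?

Feasible sets respecting both limits:
- item 1+item 3+item 4+item 5+item 6: weight 36, volume 32, value 143
- item 1+item 2+item 3+item 4: weight 29, volume 34, value 137
- item 1+item 2+item 4+item 6: weight 30, volume 31, value 137
- item 1+item 3+item 4+item 6: weight 30, volume 26, value 135
Best: $143.

$143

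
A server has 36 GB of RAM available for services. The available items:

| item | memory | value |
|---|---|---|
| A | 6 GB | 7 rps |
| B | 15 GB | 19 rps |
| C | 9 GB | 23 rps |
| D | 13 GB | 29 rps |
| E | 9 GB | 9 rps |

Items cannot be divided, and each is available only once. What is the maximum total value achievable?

Check high-value combinations within 36 GB:
- C+D+E: memory 9+13+9=31, value 23+29+9=61
- A+C+D: memory 6+9+13=28, value 7+23+29=59
- A+B+D: memory 6+15+13=34, value 7+19+29=55
- C+D: memory 9+13=22, value 23+29=52
- B+C+E: memory 15+9+9=33, value 19+23+9=51
Best: 61 rps.

61 rps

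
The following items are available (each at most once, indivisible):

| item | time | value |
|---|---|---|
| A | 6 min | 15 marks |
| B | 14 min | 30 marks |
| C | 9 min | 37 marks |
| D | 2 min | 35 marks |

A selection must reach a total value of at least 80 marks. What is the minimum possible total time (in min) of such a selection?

17

Subsets with value ≥ 80, sorted by total time:
- A+C+D: time 17, value 87
- A+B+D: time 22, value 80
Minimum time: 17 min.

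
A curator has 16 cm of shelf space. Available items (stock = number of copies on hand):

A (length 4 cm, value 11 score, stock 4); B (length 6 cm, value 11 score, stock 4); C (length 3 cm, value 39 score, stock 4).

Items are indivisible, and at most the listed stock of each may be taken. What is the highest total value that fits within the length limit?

Best selections within length 16 and stock limits:
- 1×A + 4×C: length 16, value 167
- 4×C: length 12, value 156
- 1×A + 3×C: length 13, value 128
Best: 167 score.

167 score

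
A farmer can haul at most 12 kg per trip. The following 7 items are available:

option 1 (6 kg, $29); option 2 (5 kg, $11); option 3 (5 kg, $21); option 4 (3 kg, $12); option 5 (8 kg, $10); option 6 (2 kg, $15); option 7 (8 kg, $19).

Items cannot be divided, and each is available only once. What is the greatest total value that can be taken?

$56

Check high-value combinations within 12 kg:
- option 1+option 4+option 6: weight 6+3+2=11, value 29+12+15=56
- option 1+option 3: weight 6+5=11, value 29+21=50
- option 3+option 4+option 6: weight 5+3+2=10, value 21+12+15=48
Best: $56.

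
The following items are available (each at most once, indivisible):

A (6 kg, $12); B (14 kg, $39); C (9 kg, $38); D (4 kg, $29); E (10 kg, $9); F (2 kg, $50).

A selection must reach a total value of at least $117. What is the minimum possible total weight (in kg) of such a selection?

15

Subsets with value ≥ 117, sorted by total weight:
- C+D+F: weight 15, value 117
- B+D+F: weight 20, value 118
- A+C+D+F: weight 21, value 129
Minimum weight: 15 kg.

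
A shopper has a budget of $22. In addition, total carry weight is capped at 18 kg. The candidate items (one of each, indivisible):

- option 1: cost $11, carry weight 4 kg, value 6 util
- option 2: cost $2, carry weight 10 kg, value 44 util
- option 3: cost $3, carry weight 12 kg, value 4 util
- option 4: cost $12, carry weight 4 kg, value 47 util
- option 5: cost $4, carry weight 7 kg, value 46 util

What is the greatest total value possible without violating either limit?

Feasible sets respecting both limits:
- option 4+option 5: cost 16, carry weight 11, value 93
- option 2+option 4: cost 14, carry weight 14, value 91
- option 2+option 5: cost 6, carry weight 17, value 90
Best: 93 util.

93 util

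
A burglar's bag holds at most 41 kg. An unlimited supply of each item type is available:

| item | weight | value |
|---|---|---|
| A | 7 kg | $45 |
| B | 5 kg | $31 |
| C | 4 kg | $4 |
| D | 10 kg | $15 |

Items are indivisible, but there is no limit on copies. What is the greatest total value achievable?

Best value-per-unit is A at 45/7; filling with it alone gives 5×45 = 225.
Optimal mix: 3×A + 4×B → weight 41, value 259.

$259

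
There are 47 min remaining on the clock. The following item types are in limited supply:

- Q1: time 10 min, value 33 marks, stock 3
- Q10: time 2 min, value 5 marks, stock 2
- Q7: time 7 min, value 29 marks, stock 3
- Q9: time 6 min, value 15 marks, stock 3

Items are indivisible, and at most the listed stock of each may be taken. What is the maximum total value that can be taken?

Best selections within time 47 and stock limits:
- 2×Q1 + 3×Q7 + 1×Q9: time 47, value 168
- 2×Q1 + 2×Q10 + 3×Q7: time 45, value 163
- 3×Q1 + 1×Q10 + 2×Q7: time 46, value 162
Best: 168 marks.

168 marks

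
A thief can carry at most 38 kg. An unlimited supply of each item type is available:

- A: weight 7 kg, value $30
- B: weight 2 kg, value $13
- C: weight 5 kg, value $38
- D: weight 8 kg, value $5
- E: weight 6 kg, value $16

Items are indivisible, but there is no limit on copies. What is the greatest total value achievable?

Best value-per-unit is C at 38/5; filling with it alone gives 7×38 = 266.
Optimal mix: 4×B + 6×C → weight 38, value 280.

$280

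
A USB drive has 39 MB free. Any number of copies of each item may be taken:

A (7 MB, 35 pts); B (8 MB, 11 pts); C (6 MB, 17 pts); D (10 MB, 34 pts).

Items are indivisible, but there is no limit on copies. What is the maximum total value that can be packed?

Best value-per-unit is A at 35/7, and filling with it alone uses size 5×7=35. No mix of the others beats 5×35 = 175.

175 pts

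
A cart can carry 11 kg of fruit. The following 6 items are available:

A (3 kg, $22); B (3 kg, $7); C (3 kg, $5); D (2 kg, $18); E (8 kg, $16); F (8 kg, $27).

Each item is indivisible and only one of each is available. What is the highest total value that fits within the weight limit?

Check high-value combinations within 11 kg:
- A+B+C+D: weight 3+3+3+2=11, value 22+7+5+18=52
- A+F: weight 3+8=11, value 22+27=49
- A+B+D: weight 3+3+2=8, value 22+7+18=47
Best: $52.

$52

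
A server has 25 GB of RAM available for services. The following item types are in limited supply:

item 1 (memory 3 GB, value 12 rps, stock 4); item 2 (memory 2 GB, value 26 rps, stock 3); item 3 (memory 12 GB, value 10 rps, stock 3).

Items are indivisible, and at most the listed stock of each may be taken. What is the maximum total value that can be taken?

126 rps

Best selections within memory 25 and stock limits:
- 4×item 1 + 3×item 2: memory 18, value 126
- 3×item 1 + 3×item 2: memory 15, value 114
- 2×item 1 + 3×item 2 + 1×item 3: memory 24, value 112
- 2×item 1 + 3×item 2: memory 12, value 102
Best: 126 rps.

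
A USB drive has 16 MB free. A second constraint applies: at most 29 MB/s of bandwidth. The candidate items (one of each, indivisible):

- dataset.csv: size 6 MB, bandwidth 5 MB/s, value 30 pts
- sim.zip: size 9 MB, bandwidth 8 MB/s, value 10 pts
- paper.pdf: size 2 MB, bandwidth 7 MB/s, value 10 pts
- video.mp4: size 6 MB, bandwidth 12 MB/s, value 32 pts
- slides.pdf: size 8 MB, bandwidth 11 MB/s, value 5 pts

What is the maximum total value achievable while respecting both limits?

Feasible sets respecting both limits:
- dataset.csv+paper.pdf+video.mp4: size 14, bandwidth 24, value 72
- dataset.csv+video.mp4: size 12, bandwidth 17, value 62
- dataset.csv+paper.pdf+slides.pdf: size 16, bandwidth 23, value 45
- sim.zip+video.mp4: size 15, bandwidth 20, value 42
Best: 72 pts.

72 pts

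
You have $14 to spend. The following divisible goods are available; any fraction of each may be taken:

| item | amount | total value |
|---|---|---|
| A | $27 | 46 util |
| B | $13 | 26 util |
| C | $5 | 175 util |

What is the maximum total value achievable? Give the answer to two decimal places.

Take in order of value per unit:
- C (175/5 per unit): all 5 → value 175, running total 175.00
- B (26/13 per unit): 9 of 13 → value 9×26/13 = 18.0000, running total 193.00
Total 193.00.

193.00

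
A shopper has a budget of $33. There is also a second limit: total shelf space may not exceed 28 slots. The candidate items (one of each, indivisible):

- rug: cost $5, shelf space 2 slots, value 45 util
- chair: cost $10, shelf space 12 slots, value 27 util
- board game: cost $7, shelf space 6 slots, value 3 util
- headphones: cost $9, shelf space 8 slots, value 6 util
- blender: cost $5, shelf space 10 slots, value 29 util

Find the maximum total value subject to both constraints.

101 util

Feasible sets respecting both limits:
- rug+chair+blender: cost 20, shelf space 24, value 101
- rug+board game+headphones+blender: cost 26, shelf space 26, value 83
- rug+chair+board game+headphones: cost 31, shelf space 28, value 81
Best: 101 util.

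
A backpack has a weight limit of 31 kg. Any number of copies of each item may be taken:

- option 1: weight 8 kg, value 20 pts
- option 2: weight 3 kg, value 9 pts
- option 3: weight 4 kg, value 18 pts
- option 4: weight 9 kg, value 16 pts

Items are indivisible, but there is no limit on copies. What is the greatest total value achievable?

135 pts

Best value-per-unit is option 3 at 18/4; filling with it alone gives 7×18 = 126.
Optimal mix: 1×option 2 + 7×option 3 → weight 31, value 135.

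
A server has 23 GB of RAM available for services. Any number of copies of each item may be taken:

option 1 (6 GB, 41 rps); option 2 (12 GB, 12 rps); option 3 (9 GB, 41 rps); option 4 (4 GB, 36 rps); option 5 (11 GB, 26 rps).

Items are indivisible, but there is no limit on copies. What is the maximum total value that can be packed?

185 rps

Best value-per-unit is option 4 at 36/4; filling with it alone gives 5×36 = 180.
Optimal mix: 1×option 1 + 4×option 4 → memory 22, value 185.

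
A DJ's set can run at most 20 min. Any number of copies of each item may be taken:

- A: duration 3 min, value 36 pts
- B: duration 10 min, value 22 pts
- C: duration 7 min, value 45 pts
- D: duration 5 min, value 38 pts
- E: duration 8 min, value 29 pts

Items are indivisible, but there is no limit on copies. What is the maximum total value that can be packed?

Best value-per-unit is A at 36/3; filling with it alone gives 6×36 = 216.
Optimal mix: 5×A + 1×D → duration 20, value 218.

218 pts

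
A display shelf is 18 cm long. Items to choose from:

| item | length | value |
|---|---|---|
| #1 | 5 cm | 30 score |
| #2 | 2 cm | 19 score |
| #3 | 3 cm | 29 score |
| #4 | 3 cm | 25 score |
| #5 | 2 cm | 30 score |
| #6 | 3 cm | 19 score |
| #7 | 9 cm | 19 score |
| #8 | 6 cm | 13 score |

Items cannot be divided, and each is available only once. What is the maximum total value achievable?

152 score

Check high-value combinations within 18 cm:
- #1+#2+#3+#4+#5+#6: length 5+2+3+3+2+3=18, value 30+19+29+25+30+19=152
- #1+#2+#3+#4+#5: length 5+2+3+3+2=15, value 30+19+29+25+30=133
- #1+#3+#4+#5+#6: length 5+3+3+2+3=16, value 30+29+25+30+19=133
- #1+#2+#3+#5+#6: length 5+2+3+2+3=15, value 30+19+29+30+19=127
Best: 152 score.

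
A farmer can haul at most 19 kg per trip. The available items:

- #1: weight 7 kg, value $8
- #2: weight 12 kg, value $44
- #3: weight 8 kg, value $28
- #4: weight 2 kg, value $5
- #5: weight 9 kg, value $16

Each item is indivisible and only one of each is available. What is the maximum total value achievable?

Check high-value combinations within 19 kg:
- #1+#2: weight 7+12=19, value 8+44=52
- #2+#4: weight 12+2=14, value 44+5=49
- #3+#4+#5: weight 8+2+9=19, value 28+5+16=49
- #2: weight 12, value 44
- #3+#5: weight 8+9=17, value 28+16=44
Best: $52.

$52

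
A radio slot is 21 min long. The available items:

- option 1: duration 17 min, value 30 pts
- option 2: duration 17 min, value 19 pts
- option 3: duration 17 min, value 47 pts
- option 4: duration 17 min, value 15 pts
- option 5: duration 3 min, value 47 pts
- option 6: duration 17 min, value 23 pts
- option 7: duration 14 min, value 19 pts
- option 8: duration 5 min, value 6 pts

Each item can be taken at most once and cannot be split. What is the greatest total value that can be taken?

94 pts

Check high-value combinations within 21 min:
- option 3+option 5: duration 17+3=20, value 47+47=94
- option 1+option 5: duration 17+3=20, value 30+47=77
- option 5+option 6: duration 3+17=20, value 47+23=70
- option 5+option 7: duration 3+14=17, value 47+19=66
- option 2+option 5: duration 17+3=20, value 19+47=66
Best: 94 pts.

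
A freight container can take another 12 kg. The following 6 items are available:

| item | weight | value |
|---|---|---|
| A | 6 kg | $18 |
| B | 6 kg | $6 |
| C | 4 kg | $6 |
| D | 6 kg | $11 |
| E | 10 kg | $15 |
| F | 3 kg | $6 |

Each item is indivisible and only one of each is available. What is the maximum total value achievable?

$29

Check high-value combinations within 12 kg:
- A+D: weight 6+6=12, value 18+11=29
- A+F: weight 6+3=9, value 18+6=24
- A+C: weight 6+4=10, value 18+6=24
- A+B: weight 6+6=12, value 18+6=24
Best: $29.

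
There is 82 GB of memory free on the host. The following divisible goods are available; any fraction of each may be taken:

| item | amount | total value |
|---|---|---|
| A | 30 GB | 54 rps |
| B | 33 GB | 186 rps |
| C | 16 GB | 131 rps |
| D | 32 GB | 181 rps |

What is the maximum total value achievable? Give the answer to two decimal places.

499.80

Take in order of value per unit:
- C (131/16 per unit): all 16 → value 131, running total 131.00
- D (181/32 per unit): all 32 → value 181, running total 312.00
- B (186/33 per unit): all 33 → value 186, running total 498.00
- A (54/30 per unit): 1 of 30 → value 1×54/30 = 1.8000, running total 499.80
Total 499.80.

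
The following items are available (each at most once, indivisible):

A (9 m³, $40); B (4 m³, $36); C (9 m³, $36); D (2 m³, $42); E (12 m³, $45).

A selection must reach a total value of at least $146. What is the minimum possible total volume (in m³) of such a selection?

Subsets with value ≥ 146, sorted by total volume:
- A+B+C+D: volume 24, value 154
- A+B+D+E: volume 27, value 163
- B+C+D+E: volume 27, value 159
Minimum volume: 24 m³.

24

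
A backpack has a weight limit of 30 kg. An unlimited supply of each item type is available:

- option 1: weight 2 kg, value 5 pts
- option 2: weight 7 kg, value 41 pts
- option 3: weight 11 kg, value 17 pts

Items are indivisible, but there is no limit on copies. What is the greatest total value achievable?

Best value-per-unit is option 2 at 41/7; filling with it alone gives 4×41 = 164.
Optimal mix: 1×option 1 + 4×option 2 → weight 30, value 169.

169 pts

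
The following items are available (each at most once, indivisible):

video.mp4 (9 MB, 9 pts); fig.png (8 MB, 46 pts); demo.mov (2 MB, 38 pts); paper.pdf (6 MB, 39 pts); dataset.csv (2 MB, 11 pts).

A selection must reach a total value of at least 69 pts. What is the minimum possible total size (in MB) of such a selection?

Subsets with value ≥ 69, sorted by total size:
- demo.mov+paper.pdf: size 8, value 77
- demo.mov+paper.pdf+dataset.csv: size 10, value 88
- fig.png+demo.mov: size 10, value 84
Minimum size: 8 MB.

8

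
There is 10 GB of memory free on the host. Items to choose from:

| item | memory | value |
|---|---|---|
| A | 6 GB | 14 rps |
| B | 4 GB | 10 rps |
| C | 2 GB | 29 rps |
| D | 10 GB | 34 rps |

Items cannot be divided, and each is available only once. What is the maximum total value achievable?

43 rps

Check high-value combinations within 10 GB:
- A+C: memory 6+2=8, value 14+29=43
- B+C: memory 4+2=6, value 10+29=39
- D: memory 10, value 34
- C: memory 2, value 29
Best: 43 rps.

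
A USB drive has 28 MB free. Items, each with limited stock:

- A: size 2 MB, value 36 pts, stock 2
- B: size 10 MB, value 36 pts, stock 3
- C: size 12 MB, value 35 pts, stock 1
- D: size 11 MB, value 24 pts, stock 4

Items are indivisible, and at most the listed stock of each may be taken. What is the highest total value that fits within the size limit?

Top feasible selections:
- 2×A + 2×B: size 24, value 144
- 2×A + 1×B + 1×C: size 26, value 143
- 2×A + 1×B + 1×D: size 25, value 132
- 2×A + 1×C + 1×D: size 27, value 131
Best: 144 pts.

144 pts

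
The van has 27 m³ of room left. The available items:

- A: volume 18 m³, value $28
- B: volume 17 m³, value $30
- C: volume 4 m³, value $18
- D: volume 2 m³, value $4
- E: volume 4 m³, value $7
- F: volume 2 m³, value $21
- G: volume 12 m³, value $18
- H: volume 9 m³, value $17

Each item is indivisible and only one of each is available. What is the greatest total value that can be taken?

$76

Check high-value combinations within 27 m³:
- B+C+E+F: volume 17+4+4+2=27, value 30+18+7+21=76
- C+F+G+H: volume 4+2+12+9=27, value 18+21+18+17=74
- B+C+D+F: volume 17+4+2+2=25, value 30+18+4+21=73
- A+C+D+F: volume 18+4+2+2=26, value 28+18+4+21=71
Best: $76.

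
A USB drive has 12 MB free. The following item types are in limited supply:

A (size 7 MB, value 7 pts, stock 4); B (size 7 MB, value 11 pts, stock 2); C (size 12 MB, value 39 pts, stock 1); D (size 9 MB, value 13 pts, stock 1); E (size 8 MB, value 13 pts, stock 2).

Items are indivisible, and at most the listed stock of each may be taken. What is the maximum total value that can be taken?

Top feasible selections:
- 1×C: size 12, value 39
- 1×E: size 8, value 13
- 1×D: size 9, value 13
- 1×B: size 7, value 11
Best: 39 pts.

39 pts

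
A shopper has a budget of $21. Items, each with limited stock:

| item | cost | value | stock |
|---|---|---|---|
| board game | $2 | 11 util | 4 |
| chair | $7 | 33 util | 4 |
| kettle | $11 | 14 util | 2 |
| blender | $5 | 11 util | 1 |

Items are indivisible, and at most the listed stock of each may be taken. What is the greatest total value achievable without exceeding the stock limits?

99 util

Best selections within cost 21 and stock limits:
- 3×board game + 2×chair: cost 20, value 99
- 3×chair: cost 21, value 99
- 2×board game + 2×chair: cost 18, value 88
Best: 99 util.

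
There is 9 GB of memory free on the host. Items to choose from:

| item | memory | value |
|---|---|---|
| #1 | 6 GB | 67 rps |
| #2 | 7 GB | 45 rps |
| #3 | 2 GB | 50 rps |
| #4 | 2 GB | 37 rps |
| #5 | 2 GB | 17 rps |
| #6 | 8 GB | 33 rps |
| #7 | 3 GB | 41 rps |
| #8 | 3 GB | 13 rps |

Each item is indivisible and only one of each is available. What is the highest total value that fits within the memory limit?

Check high-value combinations within 9 GB:
- #3+#4+#5+#7: memory 2+2+2+3=9, value 50+37+17+41=145
- #3+#4+#7: memory 2+2+3=7, value 50+37+41=128
- #1+#3: memory 6+2=8, value 67+50=117
Best: 145 rps.

145 rps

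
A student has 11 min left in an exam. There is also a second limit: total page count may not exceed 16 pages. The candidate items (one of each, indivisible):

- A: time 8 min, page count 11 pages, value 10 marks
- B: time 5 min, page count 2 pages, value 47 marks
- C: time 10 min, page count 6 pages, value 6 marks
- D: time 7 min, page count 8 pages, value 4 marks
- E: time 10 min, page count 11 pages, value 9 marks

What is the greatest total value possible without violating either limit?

47 marks

Feasible sets respecting both limits:
- B: time 5, page count 2, value 47
- A: time 8, page count 11, value 10
- E: time 10, page count 11, value 9
Best: 47 marks.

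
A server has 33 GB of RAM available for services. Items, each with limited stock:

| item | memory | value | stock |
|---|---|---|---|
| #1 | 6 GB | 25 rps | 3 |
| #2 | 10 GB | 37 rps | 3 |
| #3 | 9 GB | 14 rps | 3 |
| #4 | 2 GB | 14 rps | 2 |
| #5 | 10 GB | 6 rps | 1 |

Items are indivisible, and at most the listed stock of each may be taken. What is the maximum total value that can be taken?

Best selections within memory 33 and stock limits:
- 3×#1 + 1×#2 + 2×#4: memory 32, value 140
- 1×#1 + 2×#2 + 2×#4: memory 30, value 127
- 3×#1 + 1×#2 + 1×#4: memory 30, value 126
- 3×#2 + 1×#4: memory 32, value 125
Best: 140 rps.

140 rps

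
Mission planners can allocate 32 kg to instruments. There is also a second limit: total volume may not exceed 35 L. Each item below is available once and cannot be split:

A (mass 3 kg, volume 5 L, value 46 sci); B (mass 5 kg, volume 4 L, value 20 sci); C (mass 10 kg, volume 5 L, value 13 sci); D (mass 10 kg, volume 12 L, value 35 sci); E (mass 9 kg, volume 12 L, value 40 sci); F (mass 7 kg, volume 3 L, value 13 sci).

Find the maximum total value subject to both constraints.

141 sci

Feasible sets respecting both limits:
- A+B+D+E: mass 27, volume 33, value 141
- A+C+D+E: mass 32, volume 34, value 134
- A+D+E+F: mass 29, volume 32, value 134
Best: 141 sci.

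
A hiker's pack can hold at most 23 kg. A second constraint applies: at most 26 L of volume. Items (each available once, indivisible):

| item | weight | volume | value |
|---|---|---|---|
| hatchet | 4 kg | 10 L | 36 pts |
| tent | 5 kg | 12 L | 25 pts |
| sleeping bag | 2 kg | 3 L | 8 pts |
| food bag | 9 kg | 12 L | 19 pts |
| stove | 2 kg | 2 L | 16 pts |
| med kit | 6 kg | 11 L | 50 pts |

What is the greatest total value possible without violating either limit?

110 pts

Feasible sets respecting both limits:
- hatchet+sleeping bag+stove+med kit: weight 14, volume 26, value 110
- hatchet+stove+med kit: weight 12, volume 23, value 102
- hatchet+sleeping bag+med kit: weight 12, volume 24, value 94
Best: 110 pts.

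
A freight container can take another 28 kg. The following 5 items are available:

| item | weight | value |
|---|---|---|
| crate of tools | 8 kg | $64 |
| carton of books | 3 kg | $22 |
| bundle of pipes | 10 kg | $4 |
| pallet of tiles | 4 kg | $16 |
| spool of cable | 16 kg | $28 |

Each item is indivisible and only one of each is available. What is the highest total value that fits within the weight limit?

Check high-value combinations within 28 kg:
- crate of tools+carton of books+spool of cable: weight 8+3+16=27, value 64+22+28=114
- crate of tools+pallet of tiles+spool of cable: weight 8+4+16=28, value 64+16+28=108
- crate of tools+carton of books+bundle of pipes+pallet of tiles: weight 8+3+10+4=25, value 64+22+4+16=106
- crate of tools+carton of books+pallet of tiles: weight 8+3+4=15, value 64+22+16=102
- crate of tools+spool of cable: weight 8+16=24, value 64+28=92
Best: $114.

$114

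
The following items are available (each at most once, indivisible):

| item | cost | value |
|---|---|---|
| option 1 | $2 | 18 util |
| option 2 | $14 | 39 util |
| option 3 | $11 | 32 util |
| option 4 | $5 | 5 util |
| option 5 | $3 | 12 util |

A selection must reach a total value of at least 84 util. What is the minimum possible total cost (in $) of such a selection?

27

Subsets with value ≥ 84, sorted by total cost:
- option 1+option 2+option 3: cost 27, value 89
- option 1+option 2+option 3+option 5: cost 30, value 101
- option 1+option 2+option 3+option 4: cost 32, value 94
Minimum cost: 27 $.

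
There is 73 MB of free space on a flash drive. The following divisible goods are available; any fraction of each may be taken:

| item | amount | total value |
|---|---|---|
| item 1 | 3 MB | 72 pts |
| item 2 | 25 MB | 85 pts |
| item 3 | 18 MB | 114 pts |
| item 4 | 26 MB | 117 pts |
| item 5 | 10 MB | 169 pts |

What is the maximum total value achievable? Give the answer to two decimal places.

526.40

Take in order of value per unit:
- item 1 (72/3 per unit): all 3 → value 72, running total 72.00
- item 5 (169/10 per unit): all 10 → value 169, running total 241.00
- item 3 (114/18 per unit): all 18 → value 114, running total 355.00
- item 4 (117/26 per unit): all 26 → value 117, running total 472.00
- item 2 (85/25 per unit): 16 of 25 → value 16×85/25 = 54.4000, running total 526.40
Total 526.40.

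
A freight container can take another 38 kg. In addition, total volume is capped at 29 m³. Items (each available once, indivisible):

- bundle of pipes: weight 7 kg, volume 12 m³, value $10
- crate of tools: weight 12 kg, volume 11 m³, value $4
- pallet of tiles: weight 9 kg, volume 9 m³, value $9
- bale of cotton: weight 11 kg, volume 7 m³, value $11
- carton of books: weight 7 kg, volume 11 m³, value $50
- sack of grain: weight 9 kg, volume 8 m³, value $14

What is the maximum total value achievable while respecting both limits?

$75

Feasible sets respecting both limits:
- bale of cotton+carton of books+sack of grain: weight 27, volume 26, value 75
- pallet of tiles+carton of books+sack of grain: weight 25, volume 28, value 73
- pallet of tiles+bale of cotton+carton of books: weight 27, volume 27, value 70
- crate of tools+bale of cotton+carton of books: weight 30, volume 29, value 65
Best: $75.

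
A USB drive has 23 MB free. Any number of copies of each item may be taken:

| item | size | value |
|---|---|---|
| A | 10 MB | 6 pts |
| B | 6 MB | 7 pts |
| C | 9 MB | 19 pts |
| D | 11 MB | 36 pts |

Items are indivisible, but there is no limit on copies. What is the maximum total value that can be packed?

Best value-per-unit is D at 36/11, and filling with it alone uses size 2×11=22. No mix of the others beats 2×36 = 72.

72 pts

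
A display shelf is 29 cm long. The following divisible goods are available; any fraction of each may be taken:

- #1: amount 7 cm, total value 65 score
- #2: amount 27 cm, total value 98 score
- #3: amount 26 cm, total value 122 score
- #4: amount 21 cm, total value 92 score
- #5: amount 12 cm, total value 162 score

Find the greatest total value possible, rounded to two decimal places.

273.92

Take in order of value per unit:
- #5 (162/12 per unit): all 12 → value 162, running total 162.00
- #1 (65/7 per unit): all 7 → value 65, running total 227.00
- #3 (122/26 per unit): 10 of 26 → value 10×122/26 = 46.9231, running total 273.92
Total 273.92.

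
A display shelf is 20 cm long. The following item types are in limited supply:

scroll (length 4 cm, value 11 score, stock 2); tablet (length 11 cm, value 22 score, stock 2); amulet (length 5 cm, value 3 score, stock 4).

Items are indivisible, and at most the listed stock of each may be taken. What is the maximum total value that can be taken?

Top feasible selections:
- 2×scroll + 1×tablet: length 19, value 44
- 1×scroll + 1×tablet + 1×amulet: length 20, value 36
- 1×scroll + 1×tablet: length 15, value 33
- 2×scroll + 2×amulet: length 18, value 28
Best: 44 score.

44 score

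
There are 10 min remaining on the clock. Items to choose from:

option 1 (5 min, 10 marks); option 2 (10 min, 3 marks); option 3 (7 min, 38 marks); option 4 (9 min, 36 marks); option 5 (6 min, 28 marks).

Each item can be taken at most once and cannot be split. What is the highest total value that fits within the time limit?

38 marks

Check high-value combinations within 10 min:
- option 3: time 7, value 38
- option 4: time 9, value 36
- option 5: time 6, value 28
- option 1: time 5, value 10
Best: 38 marks.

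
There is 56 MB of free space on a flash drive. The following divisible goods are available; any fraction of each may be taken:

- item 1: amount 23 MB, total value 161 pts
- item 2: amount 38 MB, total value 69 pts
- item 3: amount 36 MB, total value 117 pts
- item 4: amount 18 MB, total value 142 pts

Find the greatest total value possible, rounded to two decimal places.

Take in order of value per unit:
- item 4 (142/18 per unit): all 18 → value 142, running total 142.00
- item 1 (161/23 per unit): all 23 → value 161, running total 303.00
- item 3 (117/36 per unit): 15 of 36 → value 15×117/36 = 48.7500, running total 351.75
Total 351.75.

351.75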